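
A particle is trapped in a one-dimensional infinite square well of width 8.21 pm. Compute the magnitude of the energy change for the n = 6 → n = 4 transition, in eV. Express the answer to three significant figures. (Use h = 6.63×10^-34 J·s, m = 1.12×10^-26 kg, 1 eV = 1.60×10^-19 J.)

|ΔE| = 9.10 eV

E_1 = h²/(8mL²) = 7.278×10^-20 J.
|ΔE| = |6² − 4²|·E_1 = 20·7.278×10^-20 J = 1.456×10^-18 J = 9.10 eV.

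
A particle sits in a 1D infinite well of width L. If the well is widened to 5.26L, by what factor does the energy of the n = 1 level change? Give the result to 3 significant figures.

0.0361

E_n ∝ 1/L², so the energy scales by 1/5.26² = 0.0361.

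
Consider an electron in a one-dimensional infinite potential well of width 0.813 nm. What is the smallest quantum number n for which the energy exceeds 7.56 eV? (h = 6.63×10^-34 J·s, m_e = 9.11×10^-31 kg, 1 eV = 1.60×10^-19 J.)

E_1 = h²/(8m_eL²) = 9.125×10^-20 J = 0.5703 eV.
Need n² > 7.56/0.5703 = 13.26, i.e. n > 3.641.
The smallest integer satisfying this is n = 4.

n = 4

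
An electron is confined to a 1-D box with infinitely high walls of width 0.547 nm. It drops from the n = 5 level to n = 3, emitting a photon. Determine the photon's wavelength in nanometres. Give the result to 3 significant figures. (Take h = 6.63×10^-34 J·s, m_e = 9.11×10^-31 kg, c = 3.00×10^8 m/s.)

λ = 61.7 nm

E_1 = h²/(8m_eL²) = 2.016×10^-19 J, so ΔE = (5² − 3²)E_1 = 3.226×10^-18 J.
λ = hc/ΔE = (6.63×10^-34·3.00×10^8)/3.226×10^-18 = 6.17×10^-8 m = 61.7 nm.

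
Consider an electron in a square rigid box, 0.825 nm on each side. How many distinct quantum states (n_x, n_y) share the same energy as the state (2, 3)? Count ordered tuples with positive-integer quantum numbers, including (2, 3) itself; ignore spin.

The level has n_x² + n_y² = 13. The ordered positive-integer solutions are (2, 3), (3, 2).
That gives 2 states.

degeneracy = 2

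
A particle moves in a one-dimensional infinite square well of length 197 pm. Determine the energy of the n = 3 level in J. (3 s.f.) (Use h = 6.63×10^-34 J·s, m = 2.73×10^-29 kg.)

For an infinite well E_n = n²h²/(8mL²), so E_1 = h²/(8mL²) = (6.63×10^-34)²/(8·2.73×10^-29·(1.97×10^-10 m)²) = 5.186×10^-20 J.
Then E_3 = 3²·E_1 = 9·5.186×10^-20 J = 4.67×10^-19 J.

E_3 = 4.67×10^-19 J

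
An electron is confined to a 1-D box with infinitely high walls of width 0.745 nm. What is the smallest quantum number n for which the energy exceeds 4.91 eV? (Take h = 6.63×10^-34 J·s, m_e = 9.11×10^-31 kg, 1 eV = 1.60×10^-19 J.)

E_1 = h²/(8m_eL²) = 1.087×10^-19 J = 0.6794 eV.
Need n² > 4.91/0.6794 = 7.227, i.e. n > 2.688.
The smallest integer satisfying this is n = 3.

n = 3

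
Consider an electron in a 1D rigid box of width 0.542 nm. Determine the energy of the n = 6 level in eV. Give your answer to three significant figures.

E_6 = 46.1 eV

For an infinite well E_n = n²h²/(8m_eL²), so E_1 = h²/(8m_eL²) = (6.626×10^-34)²/(8·9.109×10^-31·(5.42×10^-10 m)²) = 2.051×10^-19 J.
Then E_6 = 6²·E_1 = 36·2.051×10^-19 J = 7.384×10^-18 J.
Converting, E_6 = 7.384×10^-18 J / (1.602×10^-19 J/eV) = 46.1 eV.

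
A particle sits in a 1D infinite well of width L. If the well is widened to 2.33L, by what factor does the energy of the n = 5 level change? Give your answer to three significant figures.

E_n ∝ 1/L², so the energy scales by 1/2.33² = 0.184.

0.184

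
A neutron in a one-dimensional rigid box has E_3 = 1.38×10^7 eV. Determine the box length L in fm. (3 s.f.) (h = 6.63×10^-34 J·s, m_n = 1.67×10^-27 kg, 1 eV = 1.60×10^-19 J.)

From E_n = n²h²/(8m_nL²), L = n·h/√(8m_nE_n).
E_3 = 1.38×10^7 eV = 2.208×10^-12 J, so L = 3·6.63×10^-34/√(8·1.67×10^-27·2.208×10^-12) = 1.16×10^-14 m = 11.6 fm.

L = 11.6 fm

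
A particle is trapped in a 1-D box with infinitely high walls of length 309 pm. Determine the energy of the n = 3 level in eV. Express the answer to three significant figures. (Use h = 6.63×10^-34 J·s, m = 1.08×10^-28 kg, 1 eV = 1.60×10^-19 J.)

For an infinite well E_n = n²h²/(8mL²), so E_1 = h²/(8mL²) = (6.63×10^-34)²/(8·1.08×10^-28·(3.09×10^-10 m)²) = 5.328×10^-21 J.
Then E_3 = 3²·E_1 = 9·5.328×10^-21 J = 4.795×10^-20 J.
Converting, E_3 = 4.795×10^-20 J / (1.60×10^-19 J/eV) = 0.300 eV.

E_3 = 0.300 eV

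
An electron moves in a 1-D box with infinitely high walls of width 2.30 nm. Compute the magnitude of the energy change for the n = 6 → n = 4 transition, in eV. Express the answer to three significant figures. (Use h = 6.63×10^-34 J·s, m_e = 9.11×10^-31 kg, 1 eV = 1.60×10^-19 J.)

|ΔE| = 1.43 eV

E_1 = h²/(8m_eL²) = 1.140×10^-20 J.
|ΔE| = |6² − 4²|·E_1 = 20·1.140×10^-20 J = 2.280×10^-19 J = 1.43 eV.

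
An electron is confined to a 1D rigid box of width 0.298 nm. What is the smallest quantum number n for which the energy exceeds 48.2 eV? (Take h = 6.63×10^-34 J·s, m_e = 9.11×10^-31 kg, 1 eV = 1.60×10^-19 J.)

n = 4

E_1 = h²/(8m_eL²) = 6.792×10^-19 J = 4.245 eV.
Need n² > 48.2/4.245 = 11.35, i.e. n > 3.369.
The smallest integer satisfying this is n = 4.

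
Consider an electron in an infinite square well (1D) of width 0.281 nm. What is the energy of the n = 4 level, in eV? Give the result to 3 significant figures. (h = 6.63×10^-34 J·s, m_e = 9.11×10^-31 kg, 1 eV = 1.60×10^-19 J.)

E_4 = 76.4 eV

For an infinite well E_n = n²h²/(8m_eL²), so E_1 = h²/(8m_eL²) = (6.63×10^-34)²/(8·9.11×10^-31·(2.81×10^-10 m)²) = 7.638×10^-19 J.
Then E_4 = 4²·E_1 = 16·7.638×10^-19 J = 1.222×10^-17 J.
Converting, E_4 = 1.222×10^-17 J / (1.60×10^-19 J/eV) = 76.4 eV.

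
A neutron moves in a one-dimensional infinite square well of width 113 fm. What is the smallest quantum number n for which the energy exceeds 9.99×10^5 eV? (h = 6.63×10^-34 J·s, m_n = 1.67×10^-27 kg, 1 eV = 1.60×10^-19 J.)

n = 8

E_1 = h²/(8m_nL²) = 2.577×10^-15 J = 1.611×10^4 eV.
Need n² > 9.99×10^5/1.611×10^4 = 62.01, i.e. n > 7.875.
The smallest integer satisfying this is n = 8.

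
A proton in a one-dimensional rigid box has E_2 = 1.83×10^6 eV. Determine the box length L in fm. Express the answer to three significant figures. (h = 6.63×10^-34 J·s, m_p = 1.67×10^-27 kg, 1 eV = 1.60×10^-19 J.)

L = 21.2 fm

From E_n = n²h²/(8m_pL²), L = n·h/√(8m_pE_n).
E_2 = 1.83×10^6 eV = 2.928×10^-13 J, so L = 2·6.63×10^-34/√(8·1.67×10^-27·2.928×10^-13) = 2.12×10^-14 m = 21.2 fm.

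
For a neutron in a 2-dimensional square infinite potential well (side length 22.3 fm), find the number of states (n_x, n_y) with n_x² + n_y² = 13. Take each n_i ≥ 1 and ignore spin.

The level has n_x² + n_y² = 13. The ordered positive-integer solutions are (2, 3), (3, 2).
That gives 2 states.

degeneracy = 2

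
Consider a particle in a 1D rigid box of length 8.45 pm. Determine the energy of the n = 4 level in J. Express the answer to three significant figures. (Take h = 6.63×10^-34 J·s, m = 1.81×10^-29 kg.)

For an infinite well E_n = n²h²/(8mL²), so E_1 = h²/(8mL²) = (6.63×10^-34)²/(8·1.81×10^-29·(8.45×10^-12 m)²) = 4.252×10^-17 J.
Then E_4 = 4²·E_1 = 16·4.252×10^-17 J = 6.80×10^-16 J.

E_4 = 6.80×10^-16 J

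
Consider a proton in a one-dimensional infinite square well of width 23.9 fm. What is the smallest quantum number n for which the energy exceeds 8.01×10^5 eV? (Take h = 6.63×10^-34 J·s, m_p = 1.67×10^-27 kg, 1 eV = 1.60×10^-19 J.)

n = 2

E_1 = h²/(8m_pL²) = 5.760×10^-14 J = 3.600×10^5 eV.
Need n² > 8.01×10^5/3.600×10^5 = 2.225, i.e. n > 1.492.
The smallest integer satisfying this is n = 2.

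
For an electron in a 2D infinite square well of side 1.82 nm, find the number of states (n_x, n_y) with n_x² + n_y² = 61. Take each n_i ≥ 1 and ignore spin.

degeneracy = 2

The level has n_x² + n_y² = 61. The ordered positive-integer solutions are (5, 6), (6, 5).
That gives 2 states.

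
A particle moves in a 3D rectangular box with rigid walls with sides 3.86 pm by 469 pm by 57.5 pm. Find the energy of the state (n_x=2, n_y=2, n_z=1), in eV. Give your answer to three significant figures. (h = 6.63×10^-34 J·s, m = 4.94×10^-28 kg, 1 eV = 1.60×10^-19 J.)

For a 3D rectangular well E = (h²/8m)·Σ n_i²/L_i² = (6.63×10^-34)²/(8·4.94×10^-28) · [2²/(3.86 pm)² + 2²/(469 pm)² + 1²/(57.5 pm)²].
Evaluating gives E = 2.990×10^-17 J = 187 eV.

E = 187 eV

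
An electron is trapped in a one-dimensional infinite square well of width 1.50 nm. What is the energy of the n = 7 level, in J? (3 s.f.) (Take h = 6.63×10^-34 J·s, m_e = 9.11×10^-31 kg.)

E_7 = 1.31×10^-18 J

For an infinite well E_n = n²h²/(8m_eL²), so E_1 = h²/(8m_eL²) = (6.63×10^-34)²/(8·9.11×10^-31·(1.50×10^-9 m)²) = 2.681×10^-20 J.
Then E_7 = 7²·E_1 = 49·2.681×10^-20 J = 1.31×10^-18 J.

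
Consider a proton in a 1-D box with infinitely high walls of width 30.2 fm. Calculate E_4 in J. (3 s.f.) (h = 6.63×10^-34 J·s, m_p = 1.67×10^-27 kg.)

For an infinite well E_n = n²h²/(8m_pL²), so E_1 = h²/(8m_pL²) = (6.63×10^-34)²/(8·1.67×10^-27·(3.02×10^-14 m)²) = 3.608×10^-14 J.
Then E_4 = 4²·E_1 = 16·3.608×10^-14 J = 5.77×10^-13 J.

E_4 = 5.77×10^-13 J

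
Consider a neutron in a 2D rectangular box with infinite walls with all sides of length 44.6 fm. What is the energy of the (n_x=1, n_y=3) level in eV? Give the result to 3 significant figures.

E = 1.03×10^6 eV

For a 2D rectangular well E = (h²/8m_n)·Σ n_i²/L_i² = (6.626×10^-34)²/(8·1.675×10^-27) · [1²/(44.6 fm)² + 3²/(44.6 fm)²].
Evaluating gives E = 1.647×10^-13 J = 1.03×10^6 eV.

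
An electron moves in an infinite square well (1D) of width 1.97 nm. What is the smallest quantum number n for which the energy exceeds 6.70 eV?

n = 9

E_1 = h²/(8m_eL²) = 1.552×10^-20 J = 0.09688 eV.
Need n² > 6.70/0.09688 = 69.16, i.e. n > 8.316.
The smallest integer satisfying this is n = 9.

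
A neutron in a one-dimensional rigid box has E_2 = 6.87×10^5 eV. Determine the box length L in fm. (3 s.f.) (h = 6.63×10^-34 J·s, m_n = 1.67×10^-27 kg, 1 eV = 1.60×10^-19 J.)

L = 34.6 fm

From E_n = n²h²/(8m_nL²), L = n·h/√(8m_nE_n).
E_2 = 6.87×10^5 eV = 1.099×10^-13 J, so L = 2·6.63×10^-34/√(8·1.67×10^-27·1.099×10^-13) = 3.46×10^-14 m = 34.6 fm.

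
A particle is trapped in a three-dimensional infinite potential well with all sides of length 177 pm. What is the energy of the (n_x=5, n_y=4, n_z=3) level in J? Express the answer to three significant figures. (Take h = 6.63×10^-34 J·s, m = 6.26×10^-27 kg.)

For a 3D rectangular well E = (h²/8m)·Σ n_i²/L_i² = (6.63×10^-34)²/(8·6.26×10^-27) · [5²/(177 pm)² + 4²/(177 pm)² + 3²/(177 pm)²].
Evaluating gives E = 1.40×10^-20 J.

E = 1.40×10^-20 J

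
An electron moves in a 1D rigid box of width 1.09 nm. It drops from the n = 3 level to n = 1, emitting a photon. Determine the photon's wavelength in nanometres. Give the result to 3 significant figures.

λ = 490 nm

E_1 = h²/(8m_eL²) = 5.071×10^-20 J, so ΔE = (3² − 1²)E_1 = 4.057×10^-19 J.
λ = hc/ΔE = (6.626×10^-34·2.998×10^8)/4.057×10^-19 = 4.90×10^-7 m = 490 nm.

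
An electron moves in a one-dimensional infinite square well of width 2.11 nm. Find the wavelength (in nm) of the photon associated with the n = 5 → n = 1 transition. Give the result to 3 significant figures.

E_1 = h²/(8m_eL²) = 1.353×10^-20 J, so ΔE = (5² − 1²)E_1 = 3.247×10^-19 J.
λ = hc/ΔE = (6.626×10^-34·2.998×10^8)/3.247×10^-19 = 6.12×10^-7 m = 612 nm.

λ = 612 nm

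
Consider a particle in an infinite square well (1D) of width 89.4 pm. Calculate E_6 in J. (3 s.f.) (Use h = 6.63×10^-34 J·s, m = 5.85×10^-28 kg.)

For an infinite well E_n = n²h²/(8mL²), so E_1 = h²/(8mL²) = (6.63×10^-34)²/(8·5.85×10^-28·(8.94×10^-11 m)²) = 1.175×10^-20 J.
Then E_6 = 6²·E_1 = 36·1.175×10^-20 J = 4.23×10^-19 J.

E_6 = 4.23×10^-19 J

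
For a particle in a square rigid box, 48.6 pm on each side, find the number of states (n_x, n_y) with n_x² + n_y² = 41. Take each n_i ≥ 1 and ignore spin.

The level has n_x² + n_y² = 41. The ordered positive-integer solutions are (4, 5), (5, 4).
That gives 2 states.

degeneracy = 2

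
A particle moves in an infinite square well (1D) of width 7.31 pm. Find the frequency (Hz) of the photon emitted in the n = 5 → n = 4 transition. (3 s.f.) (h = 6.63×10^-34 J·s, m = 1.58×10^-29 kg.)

f = 8.83×10^17 Hz

E_1 = h²/(8mL²) = 6.508×10^-17 J and ΔE = (5² − 4²)E_1 = 5.857×10^-16 J.
f = ΔE/h = 5.857×10^-16/6.63×10^-34 = 8.83×10^17 Hz.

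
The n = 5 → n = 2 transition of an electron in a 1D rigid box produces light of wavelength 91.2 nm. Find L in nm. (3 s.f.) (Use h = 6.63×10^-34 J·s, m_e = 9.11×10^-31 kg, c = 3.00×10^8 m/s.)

The photon carries ΔE = hc/λ = 6.63×10^-34·3.00×10^8/9.12×10^-8 m = 2.181×10^-18 J.
Since ΔE = (5² − 2²)E_1, E_1 = 1.039×10^-19 J, and L = h/√(8m_eE_1) = 7.62×10^-10 m = 0.762 nm.

L = 0.762 nm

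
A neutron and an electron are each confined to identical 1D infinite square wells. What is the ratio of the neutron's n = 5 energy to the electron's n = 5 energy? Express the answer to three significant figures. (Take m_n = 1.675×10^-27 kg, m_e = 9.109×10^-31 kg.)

E_n ∝ 1/m at fixed n and L, so the ratio is m_e/m_n = 9.109×10^-31/1.675×10^-27 = 5.44×10^-4.

5.44×10^-4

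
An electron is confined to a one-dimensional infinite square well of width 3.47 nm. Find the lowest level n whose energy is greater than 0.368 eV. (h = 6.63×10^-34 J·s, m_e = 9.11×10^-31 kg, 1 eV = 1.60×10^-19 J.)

E_1 = h²/(8m_eL²) = 5.009×10^-21 J = 0.03131 eV.
Need n² > 0.368/0.03131 = 11.75, i.e. n > 3.428.
The smallest integer satisfying this is n = 4.

n = 4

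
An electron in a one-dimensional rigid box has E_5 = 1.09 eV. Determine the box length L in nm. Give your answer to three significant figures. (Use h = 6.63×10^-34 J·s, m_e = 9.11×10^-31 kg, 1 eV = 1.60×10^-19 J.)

From E_n = n²h²/(8m_eL²), L = n·h/√(8m_eE_n).
E_5 = 1.09 eV = 1.744×10^-19 J, so L = 5·6.63×10^-34/√(8·9.11×10^-31·1.744×10^-19) = 2.94×10^-9 m = 2.94 nm.

L = 2.94 nm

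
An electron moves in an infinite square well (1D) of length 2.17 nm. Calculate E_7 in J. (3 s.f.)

E_7 = 6.27×10^-19 J

For an infinite well E_n = n²h²/(8m_eL²), so E_1 = h²/(8m_eL²) = (6.626×10^-34)²/(8·9.109×10^-31·(2.17×10^-9 m)²) = 1.279×10^-20 J.
Then E_7 = 7²·E_1 = 49·1.279×10^-20 J = 6.27×10^-19 J.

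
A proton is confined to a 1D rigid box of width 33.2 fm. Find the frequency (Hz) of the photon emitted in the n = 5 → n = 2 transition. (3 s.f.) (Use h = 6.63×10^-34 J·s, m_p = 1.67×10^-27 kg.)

E_1 = h²/(8m_pL²) = 2.985×10^-14 J and ΔE = (5² − 2²)E_1 = 6.268×10^-13 J.
f = ΔE/h = 6.268×10^-13/6.63×10^-34 = 9.45×10^20 Hz.

f = 9.45×10^20 Hz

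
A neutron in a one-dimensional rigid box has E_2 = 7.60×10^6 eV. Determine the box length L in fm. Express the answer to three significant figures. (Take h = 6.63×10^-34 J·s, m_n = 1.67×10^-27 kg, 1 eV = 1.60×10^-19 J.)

From E_n = n²h²/(8m_nL²), L = n·h/√(8m_nE_n).
E_2 = 7.60×10^6 eV = 1.216×10^-12 J, so L = 2·6.63×10^-34/√(8·1.67×10^-27·1.216×10^-12) = 1.04×10^-14 m = 10.4 fm.

L = 10.4 fm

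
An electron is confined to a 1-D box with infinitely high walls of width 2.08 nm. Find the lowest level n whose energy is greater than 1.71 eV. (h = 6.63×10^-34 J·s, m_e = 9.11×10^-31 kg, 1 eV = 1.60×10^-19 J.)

n = 5

E_1 = h²/(8m_eL²) = 1.394×10^-20 J = 0.08713 eV.
Need n² > 1.71/0.08713 = 19.63, i.e. n > 4.431.
The smallest integer satisfying this is n = 5.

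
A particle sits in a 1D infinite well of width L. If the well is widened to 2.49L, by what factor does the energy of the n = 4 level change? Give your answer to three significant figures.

0.161

E_n ∝ 1/L², so the energy scales by 1/2.49² = 0.161.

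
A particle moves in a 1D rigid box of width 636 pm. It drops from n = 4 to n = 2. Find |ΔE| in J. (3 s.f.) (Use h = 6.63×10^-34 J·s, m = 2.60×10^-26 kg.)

|ΔE| = 6.27×10^-23 J

E_1 = h²/(8mL²) = 5.225×10^-24 J.
|ΔE| = |4² − 2²|·E_1 = 12·5.225×10^-24 J = 6.27×10^-23 J.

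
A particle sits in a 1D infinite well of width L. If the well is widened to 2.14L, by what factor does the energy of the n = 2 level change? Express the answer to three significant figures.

E_n ∝ 1/L², so the energy scales by 1/2.14² = 0.218.

0.218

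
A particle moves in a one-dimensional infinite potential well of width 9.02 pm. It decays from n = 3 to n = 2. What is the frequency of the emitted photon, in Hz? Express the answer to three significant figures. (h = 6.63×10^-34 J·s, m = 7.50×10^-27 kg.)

E_1 = h²/(8mL²) = 9.005×10^-20 J and ΔE = (3² − 2²)E_1 = 4.502×10^-19 J.
f = ΔE/h = 4.502×10^-19/6.63×10^-34 = 6.79×10^14 Hz.

f = 6.79×10^14 Hz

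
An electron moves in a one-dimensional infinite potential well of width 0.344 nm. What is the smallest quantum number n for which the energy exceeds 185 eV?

E_1 = h²/(8m_eL²) = 5.091×10^-19 J = 3.178 eV.
Need n² > 185/3.178 = 58.21, i.e. n > 7.630.
The smallest integer satisfying this is n = 8.

n = 8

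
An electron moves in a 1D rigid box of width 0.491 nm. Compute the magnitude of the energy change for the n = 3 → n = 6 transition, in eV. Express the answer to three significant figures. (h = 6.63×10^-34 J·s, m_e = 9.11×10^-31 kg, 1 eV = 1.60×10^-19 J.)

|ΔE| = 42.2 eV

E_1 = h²/(8m_eL²) = 2.502×10^-19 J.
|ΔE| = |3² − 6²|·E_1 = 27·2.502×10^-19 J = 6.755×10^-18 J = 42.2 eV.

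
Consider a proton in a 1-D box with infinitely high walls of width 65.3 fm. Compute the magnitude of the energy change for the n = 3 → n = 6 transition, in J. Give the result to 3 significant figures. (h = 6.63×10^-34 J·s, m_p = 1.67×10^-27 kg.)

|ΔE| = 2.08×10^-13 J

E_1 = h²/(8m_pL²) = 7.716×10^-15 J.
|ΔE| = |3² − 6²|·E_1 = 27·7.716×10^-15 J = 2.08×10^-13 J.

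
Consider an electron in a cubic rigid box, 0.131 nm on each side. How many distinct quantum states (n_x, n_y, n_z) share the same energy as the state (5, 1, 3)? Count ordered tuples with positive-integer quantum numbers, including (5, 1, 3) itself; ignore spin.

degeneracy = 6

The level has n_x² + n_y² + n_z² = 35. The ordered positive-integer solutions are (1, 3, 5), (1, 5, 3), (3, 1, 5), (3, 5, 1), (5, 1, 3), (5, 3, 1).
That gives 6 states.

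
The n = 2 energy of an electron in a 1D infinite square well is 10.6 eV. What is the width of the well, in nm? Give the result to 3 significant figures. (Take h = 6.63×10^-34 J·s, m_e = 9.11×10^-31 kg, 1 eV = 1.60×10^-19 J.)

From E_n = n²h²/(8m_eL²), L = n·h/√(8m_eE_n).
E_2 = 10.6 eV = 1.696×10^-18 J, so L = 2·6.63×10^-34/√(8·9.11×10^-31·1.696×10^-18) = 3.77×10^-10 m = 0.377 nm.

L = 0.377 nm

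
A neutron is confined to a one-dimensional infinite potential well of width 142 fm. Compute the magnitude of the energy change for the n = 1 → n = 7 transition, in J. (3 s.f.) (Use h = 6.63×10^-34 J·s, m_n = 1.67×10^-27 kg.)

|ΔE| = 7.83×10^-14 J

E_1 = h²/(8m_nL²) = 1.632×10^-15 J.
|ΔE| = |1² − 7²|·E_1 = 48·1.632×10^-15 J = 7.83×10^-14 J.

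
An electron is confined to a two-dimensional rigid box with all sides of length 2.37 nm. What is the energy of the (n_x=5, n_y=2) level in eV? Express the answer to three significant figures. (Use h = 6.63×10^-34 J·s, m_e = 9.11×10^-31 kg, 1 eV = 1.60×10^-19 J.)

For a 2D rectangular well E = (h²/8m_e)·Σ n_i²/L_i² = (6.63×10^-34)²/(8·9.11×10^-31) · [5²/(2.37 nm)² + 2²/(2.37 nm)²].
Evaluating gives E = 3.114×10^-19 J = 1.95 eV.

E = 1.95 eV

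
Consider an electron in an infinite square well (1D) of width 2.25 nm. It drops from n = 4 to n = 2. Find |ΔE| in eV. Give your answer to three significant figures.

E_1 = h²/(8m_eL²) = 1.190×10^-20 J.
|ΔE| = |4² − 2²|·E_1 = 12·1.190×10^-20 J = 1.428×10^-19 J = 0.891 eV.

|ΔE| = 0.891 eV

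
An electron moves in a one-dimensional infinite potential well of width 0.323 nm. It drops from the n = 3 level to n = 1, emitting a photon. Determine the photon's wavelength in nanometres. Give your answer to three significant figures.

E_1 = h²/(8m_eL²) = 5.775×10^-19 J, so ΔE = (3² − 1²)E_1 = 4.620×10^-18 J.
λ = hc/ΔE = (6.626×10^-34·2.998×10^8)/4.620×10^-18 = 4.30×10^-8 m = 43.0 nm.

λ = 43.0 nm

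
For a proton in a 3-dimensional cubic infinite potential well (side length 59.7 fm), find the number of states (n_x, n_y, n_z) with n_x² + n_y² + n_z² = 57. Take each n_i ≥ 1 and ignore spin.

degeneracy = 6

The level has n_x² + n_y² + n_z² = 57. The ordered positive-integer solutions are (2, 2, 7), (2, 7, 2), (4, 4, 5), (4, 5, 4), (5, 4, 4), (7, 2, 2).
That gives 6 states.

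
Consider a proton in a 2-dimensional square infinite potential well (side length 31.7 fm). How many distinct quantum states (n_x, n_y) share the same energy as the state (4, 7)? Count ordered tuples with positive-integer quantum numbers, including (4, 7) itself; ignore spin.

degeneracy = 4

The level has n_x² + n_y² = 65. The ordered positive-integer solutions are (1, 8), (4, 7), (7, 4), (8, 1).
That gives 4 states.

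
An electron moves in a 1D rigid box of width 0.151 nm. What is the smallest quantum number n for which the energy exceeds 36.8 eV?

n = 2

E_1 = h²/(8m_eL²) = 2.642×10^-18 J = 16.49 eV.
Need n² > 36.8/16.49 = 2.232, i.e. n > 1.494.
The smallest integer satisfying this is n = 2.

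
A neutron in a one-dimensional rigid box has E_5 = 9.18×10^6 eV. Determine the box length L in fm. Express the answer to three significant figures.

From E_n = n²h²/(8m_nL²), L = n·h/√(8m_nE_n).
E_5 = 9.18×10^6 eV = 1.471×10^-12 J, so L = 5·6.626×10^-34/√(8·1.675×10^-27·1.471×10^-12) = 2.36×10^-14 m = 23.6 fm.

L = 23.6 fm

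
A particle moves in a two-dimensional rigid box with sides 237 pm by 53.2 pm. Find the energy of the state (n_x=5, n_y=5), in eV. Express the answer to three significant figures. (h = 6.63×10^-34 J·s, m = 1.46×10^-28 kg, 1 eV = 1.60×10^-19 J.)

For a 2D rectangular well E = (h²/8m)·Σ n_i²/L_i² = (6.63×10^-34)²/(8·1.46×10^-28) · [5²/(237 pm)² + 5²/(53.2 pm)²].
Evaluating gives E = 3.492×10^-18 J = 21.8 eV.

E = 21.8 eV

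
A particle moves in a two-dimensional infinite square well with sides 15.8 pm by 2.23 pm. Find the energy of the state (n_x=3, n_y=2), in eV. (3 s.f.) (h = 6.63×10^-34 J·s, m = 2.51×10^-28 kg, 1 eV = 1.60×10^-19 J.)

E = 1.15×10^3 eV

For a 2D rectangular well E = (h²/8m)·Σ n_i²/L_i² = (6.63×10^-34)²/(8·2.51×10^-28) · [3²/(15.8 pm)² + 2²/(2.23 pm)²].
Evaluating gives E = 1.840×10^-16 J = 1.15×10^3 eV.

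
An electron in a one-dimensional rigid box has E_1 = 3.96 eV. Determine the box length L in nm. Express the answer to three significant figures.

From E_n = n²h²/(8m_eL²), L = n·h/√(8m_eE_n).
E_1 = 3.96 eV = 6.344×10^-19 J, so L = 1·6.626×10^-34/√(8·9.109×10^-31·6.344×10^-19) = 3.08×10^-10 m = 0.308 nm.

L = 0.308 nm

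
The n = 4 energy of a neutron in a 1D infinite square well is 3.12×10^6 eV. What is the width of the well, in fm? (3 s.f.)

From E_n = n²h²/(8m_nL²), L = n·h/√(8m_nE_n).
E_4 = 3.12×10^6 eV = 4.998×10^-13 J, so L = 4·6.626×10^-34/√(8·1.675×10^-27·4.998×10^-13) = 3.24×10^-14 m = 32.4 fm.

L = 32.4 fm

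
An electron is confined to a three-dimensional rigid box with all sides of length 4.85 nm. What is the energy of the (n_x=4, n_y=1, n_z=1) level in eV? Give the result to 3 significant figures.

For a 3D rectangular well E = (h²/8m_e)·Σ n_i²/L_i² = (6.626×10^-34)²/(8·9.109×10^-31) · [4²/(4.85 nm)² + 1²/(4.85 nm)² + 1²/(4.85 nm)²].
Evaluating gives E = 4.610×10^-20 J = 0.288 eV.

E = 0.288 eV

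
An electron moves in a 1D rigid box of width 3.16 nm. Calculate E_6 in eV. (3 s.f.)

For an infinite well E_n = n²h²/(8m_eL²), so E_1 = h²/(8m_eL²) = (6.626×10^-34)²/(8·9.109×10^-31·(3.16×10^-9 m)²) = 6.033×10^-21 J.
Then E_6 = 6²·E_1 = 36·6.033×10^-21 J = 2.172×10^-19 J.
Converting, E_6 = 2.172×10^-19 J / (1.602×10^-19 J/eV) = 1.36 eV.

E_6 = 1.36 eV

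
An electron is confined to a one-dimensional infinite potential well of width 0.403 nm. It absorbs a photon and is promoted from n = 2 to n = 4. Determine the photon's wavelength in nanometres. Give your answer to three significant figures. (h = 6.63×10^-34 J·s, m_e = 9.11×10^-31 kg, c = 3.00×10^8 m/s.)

E_1 = h²/(8m_eL²) = 3.714×10^-19 J, so ΔE = (4² − 2²)E_1 = 4.457×10^-18 J.
λ = hc/ΔE = (6.63×10^-34·3.00×10^8)/4.457×10^-18 = 4.46×10^-8 m = 44.6 nm.

λ = 44.6 nm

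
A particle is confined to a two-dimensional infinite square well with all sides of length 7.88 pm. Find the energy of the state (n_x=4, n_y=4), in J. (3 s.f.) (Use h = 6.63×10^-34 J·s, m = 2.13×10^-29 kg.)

E = 1.33×10^-15 J

For a 2D rectangular well E = (h²/8m)·Σ n_i²/L_i² = (6.63×10^-34)²/(8·2.13×10^-29) · [4²/(7.88 pm)² + 4²/(7.88 pm)²].
Evaluating gives E = 1.33×10^-15 J.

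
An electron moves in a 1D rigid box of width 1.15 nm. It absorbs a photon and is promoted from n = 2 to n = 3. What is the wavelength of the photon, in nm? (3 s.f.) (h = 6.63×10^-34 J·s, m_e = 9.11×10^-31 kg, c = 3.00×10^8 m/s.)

λ = 872 nm

E_1 = h²/(8m_eL²) = 4.561×10^-20 J, so ΔE = (3² − 2²)E_1 = 2.281×10^-19 J.
λ = hc/ΔE = (6.63×10^-34·3.00×10^8)/2.281×10^-19 = 8.72×10^-7 m = 872 nm.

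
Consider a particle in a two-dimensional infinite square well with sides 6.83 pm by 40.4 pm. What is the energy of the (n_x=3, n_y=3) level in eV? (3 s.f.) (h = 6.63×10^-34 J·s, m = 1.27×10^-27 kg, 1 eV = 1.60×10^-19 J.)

E = 53.7 eV

For a 2D rectangular well E = (h²/8m)·Σ n_i²/L_i² = (6.63×10^-34)²/(8·1.27×10^-27) · [3²/(6.83 pm)² + 3²/(40.4 pm)²].
Evaluating gives E = 8.586×10^-18 J = 53.7 eV.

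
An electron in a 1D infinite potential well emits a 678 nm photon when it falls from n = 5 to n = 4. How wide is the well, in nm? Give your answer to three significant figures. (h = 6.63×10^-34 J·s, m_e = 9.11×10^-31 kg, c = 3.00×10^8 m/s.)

L = 1.36 nm

The photon carries ΔE = hc/λ = 6.63×10^-34·3.00×10^8/6.78×10^-7 m = 2.934×10^-19 J.
Since ΔE = (5² − 4²)E_1, E_1 = 3.260×10^-20 J, and L = h/√(8m_eE_1) = 1.36×10^-9 m = 1.36 nm.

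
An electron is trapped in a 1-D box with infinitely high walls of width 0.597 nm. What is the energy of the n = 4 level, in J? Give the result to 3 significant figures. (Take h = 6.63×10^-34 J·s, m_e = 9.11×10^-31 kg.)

E_4 = 2.71×10^-18 J

For an infinite well E_n = n²h²/(8m_eL²), so E_1 = h²/(8m_eL²) = (6.63×10^-34)²/(8·9.11×10^-31·(5.97×10^-10 m)²) = 1.692×10^-19 J.
Then E_4 = 4²·E_1 = 16·1.692×10^-19 J = 2.71×10^-18 J.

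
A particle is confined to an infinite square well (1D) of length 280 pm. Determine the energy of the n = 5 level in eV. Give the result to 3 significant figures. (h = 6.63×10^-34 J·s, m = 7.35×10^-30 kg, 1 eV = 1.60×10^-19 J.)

For an infinite well E_n = n²h²/(8mL²), so E_1 = h²/(8mL²) = (6.63×10^-34)²/(8·7.35×10^-30·(2.80×10^-10 m)²) = 9.535×10^-20 J.
Then E_5 = 5²·E_1 = 25·9.535×10^-20 J = 2.384×10^-18 J.
Converting, E_5 = 2.384×10^-18 J / (1.60×10^-19 J/eV) = 14.9 eV.

E_5 = 14.9 eV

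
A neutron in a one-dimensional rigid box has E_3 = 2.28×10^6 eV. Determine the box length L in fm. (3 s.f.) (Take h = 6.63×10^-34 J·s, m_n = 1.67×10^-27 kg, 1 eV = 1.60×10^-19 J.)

From E_n = n²h²/(8m_nL²), L = n·h/√(8m_nE_n).
E_3 = 2.28×10^6 eV = 3.648×10^-13 J, so L = 3·6.63×10^-34/√(8·1.67×10^-27·3.648×10^-13) = 2.85×10^-14 m = 28.5 fm.

L = 28.5 fm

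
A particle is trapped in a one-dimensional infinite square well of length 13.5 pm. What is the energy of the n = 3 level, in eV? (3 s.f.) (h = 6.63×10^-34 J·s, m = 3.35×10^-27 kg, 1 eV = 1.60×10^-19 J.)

E_3 = 5.06 eV

For an infinite well E_n = n²h²/(8mL²), so E_1 = h²/(8mL²) = (6.63×10^-34)²/(8·3.35×10^-27·(1.35×10^-11 m)²) = 9.000×10^-20 J.
Then E_3 = 3²·E_1 = 9·9.000×10^-20 J = 8.100×10^-19 J.
Converting, E_3 = 8.100×10^-19 J / (1.60×10^-19 J/eV) = 5.06 eV.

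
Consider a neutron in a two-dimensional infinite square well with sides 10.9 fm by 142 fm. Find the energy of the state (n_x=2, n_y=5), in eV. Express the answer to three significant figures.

E = 7.14×10^6 eV

For a 2D rectangular well E = (h²/8m_n)·Σ n_i²/L_i² = (6.626×10^-34)²/(8·1.675×10^-27) · [2²/(10.9 fm)² + 5²/(142 fm)²].
Evaluating gives E = 1.144×10^-12 J = 7.14×10^6 eV.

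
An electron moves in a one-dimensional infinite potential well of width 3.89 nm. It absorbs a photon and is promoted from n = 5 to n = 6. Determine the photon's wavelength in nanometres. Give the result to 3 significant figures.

λ = 4.54×10^3 nm

E_1 = h²/(8m_eL²) = 3.981×10^-21 J, so ΔE = (6² − 5²)E_1 = 4.379×10^-20 J.
λ = hc/ΔE = (6.626×10^-34·2.998×10^8)/4.379×10^-20 = 4.54×10^-6 m = 4.54×10^3 nm.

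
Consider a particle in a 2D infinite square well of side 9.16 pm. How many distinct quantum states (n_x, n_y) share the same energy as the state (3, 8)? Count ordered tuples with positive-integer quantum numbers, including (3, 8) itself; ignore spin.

The level has n_x² + n_y² = 73. The ordered positive-integer solutions are (3, 8), (8, 3).
That gives 2 states.

degeneracy = 2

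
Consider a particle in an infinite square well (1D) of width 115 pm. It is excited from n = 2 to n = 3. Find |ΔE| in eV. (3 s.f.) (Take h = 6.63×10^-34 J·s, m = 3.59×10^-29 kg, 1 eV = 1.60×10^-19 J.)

|ΔE| = 3.62 eV

E_1 = h²/(8mL²) = 1.157×10^-19 J.
|ΔE| = |2² − 3²|·E_1 = 5·1.157×10^-19 J = 5.785×10^-19 J = 3.62 eV.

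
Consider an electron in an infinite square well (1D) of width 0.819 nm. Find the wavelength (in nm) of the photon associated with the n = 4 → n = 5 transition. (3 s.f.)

E_1 = h²/(8m_eL²) = 8.982×10^-20 J, so ΔE = (5² − 4²)E_1 = 8.084×10^-19 J.
λ = hc/ΔE = (6.626×10^-34·2.998×10^8)/8.084×10^-19 = 2.46×10^-7 m = 246 nm.

λ = 246 nm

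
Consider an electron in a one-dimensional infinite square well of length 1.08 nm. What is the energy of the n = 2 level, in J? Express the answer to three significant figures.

For an infinite well E_n = n²h²/(8m_eL²), so E_1 = h²/(8m_eL²) = (6.626×10^-34)²/(8·9.109×10^-31·(1.08×10^-9 m)²) = 5.165×10^-20 J.
Then E_2 = 2²·E_1 = 4·5.165×10^-20 J = 2.07×10^-19 J.

E_2 = 2.07×10^-19 J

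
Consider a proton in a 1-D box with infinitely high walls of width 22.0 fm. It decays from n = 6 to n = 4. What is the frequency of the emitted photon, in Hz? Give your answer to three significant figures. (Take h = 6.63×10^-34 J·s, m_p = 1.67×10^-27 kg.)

E_1 = h²/(8m_pL²) = 6.798×10^-14 J and ΔE = (6² − 4²)E_1 = 1.360×10^-12 J.
f = ΔE/h = 1.360×10^-12/6.63×10^-34 = 2.05×10^21 Hz.

f = 2.05×10^21 Hz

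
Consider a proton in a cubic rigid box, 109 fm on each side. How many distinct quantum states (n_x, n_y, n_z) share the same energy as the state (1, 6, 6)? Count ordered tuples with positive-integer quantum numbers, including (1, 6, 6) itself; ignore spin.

The level has n_x² + n_y² + n_z² = 73. The ordered positive-integer solutions are (1, 6, 6), (6, 1, 6), (6, 6, 1).
That gives 3 states.

degeneracy = 3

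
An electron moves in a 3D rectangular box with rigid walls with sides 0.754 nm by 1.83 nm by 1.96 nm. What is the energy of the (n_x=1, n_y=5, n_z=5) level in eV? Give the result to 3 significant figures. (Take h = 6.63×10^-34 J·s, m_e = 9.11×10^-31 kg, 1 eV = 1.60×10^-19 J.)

E = 5.93 eV

For a 3D rectangular well E = (h²/8m_e)·Σ n_i²/L_i² = (6.63×10^-34)²/(8·9.11×10^-31) · [1²/(0.754 nm)² + 5²/(1.83 nm)² + 5²/(1.96 nm)²].
Evaluating gives E = 9.488×10^-19 J = 5.93 eV.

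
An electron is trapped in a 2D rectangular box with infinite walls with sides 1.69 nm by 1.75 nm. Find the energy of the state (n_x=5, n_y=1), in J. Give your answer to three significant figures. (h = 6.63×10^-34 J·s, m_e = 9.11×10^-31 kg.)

For a 2D rectangular well E = (h²/8m_e)·Σ n_i²/L_i² = (6.63×10^-34)²/(8·9.11×10^-31) · [5²/(1.69 nm)² + 1²/(1.75 nm)²].
Evaluating gives E = 5.48×10^-19 J.

E = 5.48×10^-19 J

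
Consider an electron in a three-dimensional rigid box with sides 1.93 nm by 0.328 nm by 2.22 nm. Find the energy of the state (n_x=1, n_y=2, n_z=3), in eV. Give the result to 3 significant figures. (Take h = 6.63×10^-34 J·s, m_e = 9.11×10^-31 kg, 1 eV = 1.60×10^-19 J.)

For a 3D rectangular well E = (h²/8m_e)·Σ n_i²/L_i² = (6.63×10^-34)²/(8·9.11×10^-31) · [1²/(1.93 nm)² + 2²/(0.328 nm)² + 3²/(2.22 nm)²].
Evaluating gives E = 2.369×10^-18 J = 14.8 eV.

E = 14.8 eV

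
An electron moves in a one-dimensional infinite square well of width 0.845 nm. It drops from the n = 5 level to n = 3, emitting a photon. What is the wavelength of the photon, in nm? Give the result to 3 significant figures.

λ = 147 nm

E_1 = h²/(8m_eL²) = 8.438×10^-20 J, so ΔE = (5² − 3²)E_1 = 1.350×10^-18 J.
λ = hc/ΔE = (6.626×10^-34·2.998×10^8)/1.350×10^-18 = 1.47×10^-7 m = 147 nm.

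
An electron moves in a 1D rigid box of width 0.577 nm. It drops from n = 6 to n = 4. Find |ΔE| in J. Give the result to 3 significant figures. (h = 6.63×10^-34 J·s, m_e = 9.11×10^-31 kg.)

|ΔE| = 3.62×10^-18 J

E_1 = h²/(8m_eL²) = 1.812×10^-19 J.
|ΔE| = |6² − 4²|·E_1 = 20·1.812×10^-19 J = 3.62×10^-18 J.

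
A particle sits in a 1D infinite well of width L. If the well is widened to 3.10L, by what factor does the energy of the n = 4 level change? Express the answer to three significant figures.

0.104

E_n ∝ 1/L², so the energy scales by 1/3.10² = 0.104.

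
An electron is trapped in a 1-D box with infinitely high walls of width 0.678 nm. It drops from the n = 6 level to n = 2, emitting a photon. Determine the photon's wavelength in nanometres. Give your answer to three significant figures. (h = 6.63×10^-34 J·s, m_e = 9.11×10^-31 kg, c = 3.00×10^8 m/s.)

E_1 = h²/(8m_eL²) = 1.312×10^-19 J, so ΔE = (6² − 2²)E_1 = 4.198×10^-18 J.
λ = hc/ΔE = (6.63×10^-34·3.00×10^8)/4.198×10^-18 = 4.74×10^-8 m = 47.4 nm.

λ = 47.4 nm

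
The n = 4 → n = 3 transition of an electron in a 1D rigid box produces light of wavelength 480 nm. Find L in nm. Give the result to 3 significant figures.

L = 1.01 nm

The photon carries ΔE = hc/λ = 6.626×10^-34·2.998×10^8/4.80×10^-7 m = 4.138×10^-19 J.
Since ΔE = (4² − 3²)E_1, E_1 = 5.911×10^-20 J, and L = h/√(8m_eE_1) = 1.01×10^-9 m = 1.01 nm.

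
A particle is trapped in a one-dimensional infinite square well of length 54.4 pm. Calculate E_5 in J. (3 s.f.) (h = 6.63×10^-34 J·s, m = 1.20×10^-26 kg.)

E_5 = 3.87×10^-20 J

For an infinite well E_n = n²h²/(8mL²), so E_1 = h²/(8mL²) = (6.63×10^-34)²/(8·1.20×10^-26·(5.44×10^-11 m)²) = 1.547×10^-21 J.
Then E_5 = 5²·E_1 = 25·1.547×10^-21 J = 3.87×10^-20 J.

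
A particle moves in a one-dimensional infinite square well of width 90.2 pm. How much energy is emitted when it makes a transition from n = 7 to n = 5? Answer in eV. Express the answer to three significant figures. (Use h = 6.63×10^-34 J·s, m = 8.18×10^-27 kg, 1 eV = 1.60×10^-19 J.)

|ΔE| = 0.124 eV

E_1 = h²/(8mL²) = 8.256×10^-22 J.
|ΔE| = |7² − 5²|·E_1 = 24·8.256×10^-22 J = 1.981×10^-20 J = 0.124 eV.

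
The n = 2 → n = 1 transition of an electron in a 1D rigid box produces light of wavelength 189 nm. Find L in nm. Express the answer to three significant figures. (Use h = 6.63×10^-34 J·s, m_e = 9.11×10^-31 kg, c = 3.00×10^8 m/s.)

The photon carries ΔE = hc/λ = 6.63×10^-34·3.00×10^8/1.89×10^-7 m = 1.052×10^-18 J.
Since ΔE = (2² − 1²)E_1, E_1 = 3.507×10^-19 J, and L = h/√(8m_eE_1) = 4.15×10^-10 m = 0.415 nm.

L = 0.415 nm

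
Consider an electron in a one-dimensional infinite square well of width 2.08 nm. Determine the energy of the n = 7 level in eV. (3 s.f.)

For an infinite well E_n = n²h²/(8m_eL²), so E_1 = h²/(8m_eL²) = (6.626×10^-34)²/(8·9.109×10^-31·(2.08×10^-9 m)²) = 1.393×10^-20 J.
Then E_7 = 7²·E_1 = 49·1.393×10^-20 J = 6.826×10^-19 J.
Converting, E_7 = 6.826×10^-19 J / (1.602×10^-19 J/eV) = 4.26 eV.

E_7 = 4.26 eV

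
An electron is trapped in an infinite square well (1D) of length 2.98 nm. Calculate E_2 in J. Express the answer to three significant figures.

For an infinite well E_n = n²h²/(8m_eL²), so E_1 = h²/(8m_eL²) = (6.626×10^-34)²/(8·9.109×10^-31·(2.98×10^-9 m)²) = 6.784×10^-21 J.
Then E_2 = 2²·E_1 = 4·6.784×10^-21 J = 2.71×10^-20 J.

E_2 = 2.71×10^-20 J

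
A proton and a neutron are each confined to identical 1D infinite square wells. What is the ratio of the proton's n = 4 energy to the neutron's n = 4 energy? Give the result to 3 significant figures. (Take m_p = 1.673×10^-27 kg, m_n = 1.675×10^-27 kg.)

1.00

E_n ∝ 1/m at fixed n and L, so the ratio is m_n/m_p = 1.675×10^-27/1.673×10^-27 = 1.00.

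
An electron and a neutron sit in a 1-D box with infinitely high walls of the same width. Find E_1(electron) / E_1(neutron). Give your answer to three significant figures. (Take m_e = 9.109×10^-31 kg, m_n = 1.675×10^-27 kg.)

1.84×10^3

E_n ∝ 1/m at fixed n and L, so the ratio is m_n/m_e = 1.675×10^-27/9.109×10^-31 = 1.84×10^3.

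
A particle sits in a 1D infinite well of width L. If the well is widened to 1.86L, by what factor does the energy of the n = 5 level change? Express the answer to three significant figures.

0.289

E_n ∝ 1/L², so the energy scales by 1/1.86² = 0.289.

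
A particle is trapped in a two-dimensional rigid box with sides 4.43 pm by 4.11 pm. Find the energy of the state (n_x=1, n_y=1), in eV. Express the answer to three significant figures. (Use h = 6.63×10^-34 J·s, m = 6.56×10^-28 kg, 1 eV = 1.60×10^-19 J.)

E = 57.7 eV

For a 2D rectangular well E = (h²/8m)·Σ n_i²/L_i² = (6.63×10^-34)²/(8·6.56×10^-28) · [1²/(4.43 pm)² + 1²/(4.11 pm)²].
Evaluating gives E = 9.227×10^-18 J = 57.7 eV.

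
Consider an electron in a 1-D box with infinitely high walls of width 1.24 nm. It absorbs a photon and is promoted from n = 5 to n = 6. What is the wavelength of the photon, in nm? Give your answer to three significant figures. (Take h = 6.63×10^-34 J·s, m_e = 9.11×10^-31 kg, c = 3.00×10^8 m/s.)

E_1 = h²/(8m_eL²) = 3.923×10^-20 J, so ΔE = (6² − 5²)E_1 = 4.315×10^-19 J.
λ = hc/ΔE = (6.63×10^-34·3.00×10^8)/4.315×10^-19 = 4.61×10^-7 m = 461 nm.

λ = 461 nm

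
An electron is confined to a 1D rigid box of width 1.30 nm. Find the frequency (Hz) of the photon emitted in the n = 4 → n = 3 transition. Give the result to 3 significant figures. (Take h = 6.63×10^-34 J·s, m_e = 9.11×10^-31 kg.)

E_1 = h²/(8m_eL²) = 3.569×10^-20 J and ΔE = (4² − 3²)E_1 = 2.498×10^-19 J.
f = ΔE/h = 2.498×10^-19/6.63×10^-34 = 3.77×10^14 Hz.

f = 3.77×10^14 Hz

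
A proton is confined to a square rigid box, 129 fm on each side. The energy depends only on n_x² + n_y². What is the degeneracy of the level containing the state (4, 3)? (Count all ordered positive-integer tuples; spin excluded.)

The level has n_x² + n_y² = 25. The ordered positive-integer solutions are (3, 4), (4, 3).
That gives 2 states.

degeneracy = 2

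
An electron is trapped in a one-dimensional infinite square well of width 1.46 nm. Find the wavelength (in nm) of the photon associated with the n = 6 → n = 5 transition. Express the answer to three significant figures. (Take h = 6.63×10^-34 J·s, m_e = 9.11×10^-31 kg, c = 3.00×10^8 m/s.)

E_1 = h²/(8m_eL²) = 2.830×10^-20 J, so ΔE = (6² − 5²)E_1 = 3.113×10^-19 J.
λ = hc/ΔE = (6.63×10^-34·3.00×10^8)/3.113×10^-19 = 6.39×10^-7 m = 639 nm.

λ = 639 nm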